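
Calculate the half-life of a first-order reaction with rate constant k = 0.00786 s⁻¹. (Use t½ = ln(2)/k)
88.19 s

t½ = ln(2)/k = 0.6931/0.00786 = 88.19 s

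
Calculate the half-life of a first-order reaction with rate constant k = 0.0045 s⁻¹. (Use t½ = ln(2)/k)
154.03 s

t½ = ln(2)/k = 0.6931/0.0045 = 154.03 s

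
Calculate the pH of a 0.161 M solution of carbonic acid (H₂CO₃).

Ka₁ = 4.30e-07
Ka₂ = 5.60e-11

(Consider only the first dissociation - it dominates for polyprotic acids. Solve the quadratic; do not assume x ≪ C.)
pH = 3.58

x² + Ka₁·x − Ka₁·C = 0 with Ka₁ = 4.30e-07, C = 0.161.
x = (−Ka₁ + √(Ka₁² + 4·Ka₁·C))/2 = 2.6290e-04 M, so pH = 3.58.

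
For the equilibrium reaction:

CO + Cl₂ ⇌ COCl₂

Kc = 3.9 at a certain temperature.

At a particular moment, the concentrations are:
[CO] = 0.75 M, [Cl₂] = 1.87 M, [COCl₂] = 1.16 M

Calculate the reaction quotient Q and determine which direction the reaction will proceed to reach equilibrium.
Q = 0.827, Q < K, reaction proceeds forward (toward products)

Q = ([COCl₂]) / ([CO] × [Cl₂])
  = ((1.16)) / ((0.75)·(1.87)) = 1.16/1.4025 = 0.8271
Since Q = 0.8271 < Kc = 3.9, the reaction proceeds forward (toward products) to reach equilibrium.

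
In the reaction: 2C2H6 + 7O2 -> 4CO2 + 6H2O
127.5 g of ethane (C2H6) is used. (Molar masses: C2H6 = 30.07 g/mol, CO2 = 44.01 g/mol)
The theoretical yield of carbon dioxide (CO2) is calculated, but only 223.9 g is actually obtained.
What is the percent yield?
Moles of C2H6 = 127.5 g ÷ 30.07 g/mol = 4.24011 mol
Mole ratio: 4 mol CO2 / 2 mol C2H6
Moles of CO2 = 4.24011 × (4/2) = 8.48021 mol
Theoretical yield = 8.48021 mol × 44.01 g/mol = 373.21 g
Actual yield = 223.9 g
Percent yield = (223.9 / 373.21) × 100% = 60.0%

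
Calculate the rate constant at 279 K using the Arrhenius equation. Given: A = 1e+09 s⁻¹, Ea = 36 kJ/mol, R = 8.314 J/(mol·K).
1.82e+02 s⁻¹

k = A·exp(-Ea/(R·T)) = 1e+09·exp(-36000/(8.314·279)) = 1e+09·exp(-15.5199) = 1e+09·1.8189e-07 = 1.82e+02 s⁻¹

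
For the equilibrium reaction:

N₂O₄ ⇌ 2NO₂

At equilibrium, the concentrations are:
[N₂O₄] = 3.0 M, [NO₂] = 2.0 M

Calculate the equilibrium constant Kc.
K_c = 1.3333

Kc = ([NO₂]^2) / ([N₂O₄])
   = ((2.0)^2) / ((3.0))
   = 4 / 3 = 1.3333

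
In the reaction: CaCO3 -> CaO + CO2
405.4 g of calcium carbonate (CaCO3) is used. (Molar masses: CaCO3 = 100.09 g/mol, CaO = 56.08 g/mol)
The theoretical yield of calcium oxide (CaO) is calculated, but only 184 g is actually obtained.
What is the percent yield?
Moles of CaCO3 = 405.4 g ÷ 100.09 g/mol = 4.05035 mol
Mole ratio: 1 mol CaO / 1 mol CaCO3
Moles of CaO = 4.05035 × (1/1) = 4.05035 mol
Theoretical yield = 4.05035 mol × 56.08 g/mol = 227.14 g
Actual yield = 184 g
Percent yield = (184 / 227.14) × 100% = 81.0%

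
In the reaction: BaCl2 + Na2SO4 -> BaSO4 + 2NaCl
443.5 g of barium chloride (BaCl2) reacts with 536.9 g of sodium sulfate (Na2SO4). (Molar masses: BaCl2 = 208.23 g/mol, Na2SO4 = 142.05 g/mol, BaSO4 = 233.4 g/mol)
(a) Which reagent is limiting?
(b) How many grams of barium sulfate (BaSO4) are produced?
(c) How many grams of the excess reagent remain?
(a) BaCl2, (b) 497.1 g, (c) 234.4 g

Moles of BaCl2 = 443.5 g ÷ 208.23 g/mol = 2.12986 mol
Moles of Na2SO4 = 536.9 g ÷ 142.05 g/mol = 3.77966 mol
Moles ÷ coefficient: BaCl2: 2.12986/1 = 2.13, Na2SO4: 3.77966/1 = 3.78
(a) BaCl2 has the smaller value, so BaCl2 is the limiting reagent.
(b) Moles of BaSO4 = 2.12986 mol BaCl2 × (1/1) = 2.12986 mol; mass = 2.12986 mol × 233.4 g/mol = 497.1 g
(c) Na2SO4 consumed = 2.12986 × (1/1) = 2.12986 mol; remaining = 3.77966 − 2.12986 = 1.6498 mol; mass = 1.6498 mol × 142.05 g/mol = 234.4 g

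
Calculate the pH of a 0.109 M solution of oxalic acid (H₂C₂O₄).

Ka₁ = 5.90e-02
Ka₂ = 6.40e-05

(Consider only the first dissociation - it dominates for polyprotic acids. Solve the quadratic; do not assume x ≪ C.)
pH = 1.25

x² + Ka₁·x − Ka₁·C = 0 with Ka₁ = 5.90e-02, C = 0.109.
x = (−Ka₁ + √(Ka₁² + 4·Ka₁·C))/2 = 5.5947e-02 M, so pH = 1.25.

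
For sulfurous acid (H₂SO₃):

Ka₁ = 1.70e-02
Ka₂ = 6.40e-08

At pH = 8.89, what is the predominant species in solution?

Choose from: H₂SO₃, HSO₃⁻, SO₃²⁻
SO₃²⁻

pKa1 = 1.77, pKa2 = 7.19. Each pKa is the crossover between adjacent species; pH = 8.89 lies in the region where SO₃²⁻ predominates.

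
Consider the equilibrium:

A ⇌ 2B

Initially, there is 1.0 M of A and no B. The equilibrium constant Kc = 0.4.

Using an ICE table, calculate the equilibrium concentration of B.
[B] = 0.540 M

ICE: [A] = 1.0 − x, [B] = 2x.
Kc = (2x)²/(1.0 − x) = 0.4 ⇒ 4x² + 0.4x − 0.4 = 0.
x = (−0.4 + √(0.4² + 4·4·0.4))/(2·4) = (−0.4 + √6.56)/8 = 0.27016.
[B] = 2x = 0.540 M.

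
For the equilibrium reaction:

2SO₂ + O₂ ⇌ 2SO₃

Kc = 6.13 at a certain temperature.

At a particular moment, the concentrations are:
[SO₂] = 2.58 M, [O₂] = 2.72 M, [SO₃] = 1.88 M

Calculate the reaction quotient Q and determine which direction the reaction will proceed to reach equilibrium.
Q = 0.195, Q < K, reaction proceeds forward (toward products)

Q = ([SO₃]^2) / ([SO₂]^2 × [O₂])
  = ((1.88)^2) / ((2.58)^2·(2.72)) = 3.5344/18.105 = 0.1952
Since Q = 0.1952 < Kc = 6.13, the reaction proceeds forward (toward products) to reach equilibrium.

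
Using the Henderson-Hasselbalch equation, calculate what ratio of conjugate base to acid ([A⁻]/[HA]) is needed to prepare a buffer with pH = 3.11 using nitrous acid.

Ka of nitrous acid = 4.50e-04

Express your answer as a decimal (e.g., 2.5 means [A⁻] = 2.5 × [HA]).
[A⁻]/[HA] = 0.580

pKa = −log(4.50e-04) = 3.3468. pH = pKa + log([A⁻]/[HA]). 3.11 = 3.3468 + log(ratio). log(ratio) = 3.11 − 3.3468 = -0.2368. ratio = 10^(-0.2368) = 0.580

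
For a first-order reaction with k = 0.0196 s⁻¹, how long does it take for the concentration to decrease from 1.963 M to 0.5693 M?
63.15 s

From ln[A] = ln[A]₀ - k·t: t = ln([A]₀/[A])/k = ln(1.963/0.5693)/0.0196 = ln(3.4481)/0.0196 = 1.2378/0.0196 = 63.15 s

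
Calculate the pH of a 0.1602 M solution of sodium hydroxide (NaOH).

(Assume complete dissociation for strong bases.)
pH = 13.20

[OH⁻] = 0.1602 M for strong base. pOH = -log[OH⁻] = 0.80, pH = 14 - pOH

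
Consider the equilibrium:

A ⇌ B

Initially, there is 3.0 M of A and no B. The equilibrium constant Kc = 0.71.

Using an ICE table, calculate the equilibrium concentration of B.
[B] = 1.246 M

ICE: [A] = 3.0 − x, [B] = x.
Kc = x/(3.0 − x) = 0.71 ⇒ x = 0.71·3.0/(1 + 0.71) = 2.13/1.71 = 1.246.
[B] = x = 1.246 M.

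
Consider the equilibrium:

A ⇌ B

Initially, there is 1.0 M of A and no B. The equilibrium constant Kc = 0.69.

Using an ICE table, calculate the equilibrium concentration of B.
[B] = 0.408 M

ICE: [A] = 1.0 − x, [B] = x.
Kc = x/(1.0 − x) = 0.69 ⇒ x = 0.69·1.0/(1 + 0.69) = 0.69/1.69 = 0.4083.
[B] = x = 0.408 M.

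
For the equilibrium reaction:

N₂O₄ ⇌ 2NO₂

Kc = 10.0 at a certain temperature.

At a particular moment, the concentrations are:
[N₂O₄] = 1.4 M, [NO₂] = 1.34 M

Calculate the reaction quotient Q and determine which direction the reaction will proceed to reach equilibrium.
Q = 1.283, Q < K, reaction proceeds forward (toward products)

Q = ([NO₂]^2) / ([N₂O₄])
  = ((1.34)^2) / ((1.4)) = 1.7956/1.4 = 1.283
Since Q = 1.283 < Kc = 10.0, the reaction proceeds forward (toward products) to reach equilibrium.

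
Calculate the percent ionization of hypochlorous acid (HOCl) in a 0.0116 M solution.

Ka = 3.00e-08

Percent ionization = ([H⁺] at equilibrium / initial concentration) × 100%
Percent ionization = 0.161%

Let x = [H⁺]. Ka = x²/(C - x) ⇒ x² + (3.00e-08)x - (3.00e-08)(0.0116) = 0. x = 1.8640e-05. Percent = (1.8640e-05/0.0116) × 100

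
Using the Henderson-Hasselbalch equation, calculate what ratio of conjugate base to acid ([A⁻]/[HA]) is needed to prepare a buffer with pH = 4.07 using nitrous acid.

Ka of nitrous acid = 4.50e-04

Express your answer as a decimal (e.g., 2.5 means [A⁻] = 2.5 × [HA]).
[A⁻]/[HA] = 5.287

pKa = −log(4.50e-04) = 3.3468. pH = pKa + log([A⁻]/[HA]). 4.07 = 3.3468 + log(ratio). log(ratio) = 4.07 − 3.3468 = 0.7232. ratio = 10^(0.7232) = 5.287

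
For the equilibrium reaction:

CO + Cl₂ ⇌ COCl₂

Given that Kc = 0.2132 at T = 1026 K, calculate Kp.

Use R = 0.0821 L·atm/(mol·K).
K_p = 0.0025

Δn = (moles gaseous products) − (moles gaseous reactants) = -1
T = 1026 K; RT = 0.0821 × 1026 = 84.2346
Kp = Kc·(RT)^Δn = 0.2132 × (84.2346)^-1 = 0.2132 × 0.0118716 = 0.0025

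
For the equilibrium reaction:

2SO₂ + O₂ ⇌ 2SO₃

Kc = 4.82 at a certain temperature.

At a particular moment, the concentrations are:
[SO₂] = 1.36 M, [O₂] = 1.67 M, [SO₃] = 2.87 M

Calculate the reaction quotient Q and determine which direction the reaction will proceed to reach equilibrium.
Q = 2.667, Q < K, reaction proceeds forward (toward products)

Q = ([SO₃]^2) / ([SO₂]^2 × [O₂])
  = ((2.87)^2) / ((1.36)^2·(1.67)) = 8.2369/3.0888 = 2.667
Since Q = 2.667 < Kc = 4.82, the reaction proceeds forward (toward products) to reach equilibrium.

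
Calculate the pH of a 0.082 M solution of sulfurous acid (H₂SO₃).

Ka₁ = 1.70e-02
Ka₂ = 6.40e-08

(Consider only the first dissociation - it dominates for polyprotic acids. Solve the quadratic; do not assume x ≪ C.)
pH = 1.53

x² + Ka₁·x − Ka₁·C = 0 with Ka₁ = 1.70e-02, C = 0.082.
x = (−Ka₁ + √(Ka₁² + 4·Ka₁·C))/2 = 2.9792e-02 M, so pH = 1.53.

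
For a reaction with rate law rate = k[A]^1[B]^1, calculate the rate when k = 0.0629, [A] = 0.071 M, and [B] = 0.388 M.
0.001733 M/s

rate = k·[A]^1·[B]^1 = 0.0629·(0.071)^1·(0.388)^1 = 0.0629·0.071·0.388 = 0.001733 M/s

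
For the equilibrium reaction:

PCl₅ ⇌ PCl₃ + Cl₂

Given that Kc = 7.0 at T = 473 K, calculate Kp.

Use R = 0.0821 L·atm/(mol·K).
K_p = 271.8331

Δn = (moles gaseous products) − (moles gaseous reactants) = 1
T = 473 K; RT = 0.0821 × 473 = 38.8333
Kp = Kc·(RT)^Δn = 7.0 × (38.8333)^1 = 7.0 × 38.8333 = 271.8331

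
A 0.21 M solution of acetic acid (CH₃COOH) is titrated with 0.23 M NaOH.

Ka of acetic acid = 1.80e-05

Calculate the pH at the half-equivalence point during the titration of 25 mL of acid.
pH = pKa = 4.74

At the half-equivalence point, [HA] = [A⁻], so by Henderson–Hasselbalch pH = pKa + log(1) = pKa.
pKa = −log(1.80e-05) = 4.74.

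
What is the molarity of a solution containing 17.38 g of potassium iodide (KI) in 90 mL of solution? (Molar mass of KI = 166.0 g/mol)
Moles of KI = 17.38 g ÷ 166.0 g/mol = 0.104699 mol
Volume = 90 mL = 0.09 L
Molarity = 0.104699 mol ÷ 0.09 L = 1.163 M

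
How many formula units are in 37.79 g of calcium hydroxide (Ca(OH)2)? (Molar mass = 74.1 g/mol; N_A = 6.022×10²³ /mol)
Moles = 37.79 g ÷ 74.1 g/mol = 0.509987 mol
Formula units = 0.509987 mol × 6.022×10²³ /mol = 3.071e+23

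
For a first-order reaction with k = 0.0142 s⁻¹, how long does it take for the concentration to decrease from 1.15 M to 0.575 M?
48.81 s

From ln[A] = ln[A]₀ - k·t: t = ln([A]₀/[A])/k = ln(1.15/0.575)/0.0142 = ln(2.0000)/0.0142 = 0.6931/0.0142 = 48.81 s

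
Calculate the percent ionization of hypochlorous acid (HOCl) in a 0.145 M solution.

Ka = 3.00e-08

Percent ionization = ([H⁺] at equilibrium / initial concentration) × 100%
Percent ionization = 0.0455%

Let x = [H⁺]. Ka = x²/(C - x) ⇒ x² + (3.00e-08)x - (3.00e-08)(0.145) = 0. x = 6.5940e-05. Percent = (6.5940e-05/0.145) × 100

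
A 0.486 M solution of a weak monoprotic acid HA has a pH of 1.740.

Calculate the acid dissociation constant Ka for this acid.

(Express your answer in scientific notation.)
K_a = 7.08e-04

[H⁺] = 10^(−pH) = 10^(−1.740) = 1.820e-02 M. For HA ⇌ H⁺ + A⁻, Ka = x²/(C − x) = (1.820e-02)²/(0.486 − 1.820e-02) = 7.08e-04.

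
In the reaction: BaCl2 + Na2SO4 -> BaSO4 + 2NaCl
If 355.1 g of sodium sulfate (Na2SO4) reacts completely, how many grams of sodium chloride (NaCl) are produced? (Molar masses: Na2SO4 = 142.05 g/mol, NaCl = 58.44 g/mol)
Moles of Na2SO4 = 355.1 g ÷ 142.05 g/mol = 2.49982 mol
Mole ratio: 2 mol NaCl / 1 mol Na2SO4
Moles of NaCl = 2.49982 × (2/1) = 4.99965 mol
Mass of NaCl = 4.99965 mol × 58.44 g/mol = 292.2 g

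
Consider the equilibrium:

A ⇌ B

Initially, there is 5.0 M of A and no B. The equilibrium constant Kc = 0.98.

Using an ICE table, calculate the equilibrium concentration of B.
[B] = 2.475 M

ICE: [A] = 5.0 − x, [B] = x.
Kc = x/(5.0 − x) = 0.98 ⇒ x = 0.98·5.0/(1 + 0.98) = 4.9/1.98 = 2.475.
[B] = x = 2.475 M.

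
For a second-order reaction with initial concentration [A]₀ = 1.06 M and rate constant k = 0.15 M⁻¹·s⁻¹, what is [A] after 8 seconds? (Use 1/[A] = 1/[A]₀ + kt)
0.4665 M

1/[A] = 1/[A]₀ + k·t = 1/1.06 + (0.15)·(8) = 0.9434 + 1.2000 = 2.1434
[A] = 1/2.1434 = 0.4665 M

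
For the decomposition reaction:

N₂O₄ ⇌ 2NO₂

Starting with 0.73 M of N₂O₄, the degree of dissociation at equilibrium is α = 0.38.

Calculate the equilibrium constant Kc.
K_c = 0.6801

x = α·[A]₀ = 0.38 × 0.73 = 0.2774 M dissociated.
At eq: [N₂O₄] = 0.73 − 0.2774 = 0.4526 M; [NO₂] = 2x = 0.5548 M.
Kc = [NO₂]²/[N₂O₄] = (0.5548)²/0.4526 = 0.6801.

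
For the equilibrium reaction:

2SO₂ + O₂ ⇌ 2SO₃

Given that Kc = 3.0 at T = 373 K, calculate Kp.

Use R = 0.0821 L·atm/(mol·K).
K_p = 0.0980

Δn = (moles gaseous products) − (moles gaseous reactants) = -1
T = 373 K; RT = 0.0821 × 373 = 30.6233
Kp = Kc·(RT)^Δn = 3.0 × (30.6233)^-1 = 3.0 × 0.0326549 = 0.0980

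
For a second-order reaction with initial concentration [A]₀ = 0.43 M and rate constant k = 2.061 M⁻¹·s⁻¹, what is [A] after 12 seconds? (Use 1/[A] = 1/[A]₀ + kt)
0.0370 M

1/[A] = 1/[A]₀ + k·t = 1/0.43 + (2.061)·(12) = 2.3256 + 24.7320 = 27.0576
[A] = 1/27.0576 = 0.0370 M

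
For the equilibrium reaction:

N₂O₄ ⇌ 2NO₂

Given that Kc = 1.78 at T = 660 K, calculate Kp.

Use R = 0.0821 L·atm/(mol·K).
K_p = 96.4511

Δn = (moles gaseous products) − (moles gaseous reactants) = 1
T = 660 K; RT = 0.0821 × 660 = 54.186
Kp = Kc·(RT)^Δn = 1.78 × (54.186)^1 = 1.78 × 54.186 = 96.4511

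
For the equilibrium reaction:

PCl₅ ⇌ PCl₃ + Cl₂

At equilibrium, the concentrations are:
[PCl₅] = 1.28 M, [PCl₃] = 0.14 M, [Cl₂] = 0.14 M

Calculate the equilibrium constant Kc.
K_c = 0.0153

Kc = ([PCl₃] × [Cl₂]) / ([PCl₅])
   = ((0.14)·(0.14)) / ((1.28))
   = 0.0196 / 1.28 = 0.0153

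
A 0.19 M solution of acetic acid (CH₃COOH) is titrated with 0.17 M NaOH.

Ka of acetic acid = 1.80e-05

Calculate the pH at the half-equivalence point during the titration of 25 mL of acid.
pH = pKa = 4.74

At the half-equivalence point, [HA] = [A⁻], so by Henderson–Hasselbalch pH = pKa + log(1) = pKa.
pKa = −log(1.80e-05) = 4.74.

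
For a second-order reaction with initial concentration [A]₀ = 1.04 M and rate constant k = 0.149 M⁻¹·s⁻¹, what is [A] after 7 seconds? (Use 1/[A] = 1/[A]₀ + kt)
0.4989 M

1/[A] = 1/[A]₀ + k·t = 1/1.04 + (0.149)·(7) = 0.9615 + 1.0430 = 2.0045
[A] = 1/2.0045 = 0.4989 M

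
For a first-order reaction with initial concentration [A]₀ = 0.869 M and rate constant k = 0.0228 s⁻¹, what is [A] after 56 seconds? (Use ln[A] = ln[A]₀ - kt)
0.2424 M

ln[A] = ln[A]₀ - k·t = ln(0.869) - (0.0228)·(56) = -0.1404 - 1.2768 = -1.4172
[A] = e^(-1.4172) = 0.2424 M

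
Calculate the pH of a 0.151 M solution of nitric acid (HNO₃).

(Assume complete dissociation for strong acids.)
pH = 0.82

[H⁺] = 0.151 M for strong acid. pH = -log[H⁺] = -log(0.151)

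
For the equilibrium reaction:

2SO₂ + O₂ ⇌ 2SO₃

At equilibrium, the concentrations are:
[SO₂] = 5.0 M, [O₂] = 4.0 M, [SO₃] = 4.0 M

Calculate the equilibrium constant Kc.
K_c = 0.1600

Kc = ([SO₃]^2) / ([SO₂]^2 × [O₂])
   = ((4.0)^2) / ((5.0)^2·(4.0))
   = 16 / 100 = 0.1600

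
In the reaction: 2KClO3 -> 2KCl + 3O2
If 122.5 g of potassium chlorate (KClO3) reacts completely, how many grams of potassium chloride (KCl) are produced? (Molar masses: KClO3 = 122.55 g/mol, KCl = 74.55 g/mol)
Moles of KClO3 = 122.5 g ÷ 122.55 g/mol = 0.999592 mol
Mole ratio: 2 mol KCl / 2 mol KClO3
Moles of KCl = 0.999592 × (2/2) = 0.999592 mol
Mass of KCl = 0.999592 mol × 74.55 g/mol = 74.52 g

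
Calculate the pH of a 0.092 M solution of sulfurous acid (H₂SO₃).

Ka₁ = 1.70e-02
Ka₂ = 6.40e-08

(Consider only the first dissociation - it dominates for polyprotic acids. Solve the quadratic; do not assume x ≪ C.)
pH = 1.50

x² + Ka₁·x − Ka₁·C = 0 with Ka₁ = 1.70e-02, C = 0.092.
x = (−Ka₁ + √(Ka₁² + 4·Ka₁·C))/2 = 3.1951e-02 M, so pH = 1.50.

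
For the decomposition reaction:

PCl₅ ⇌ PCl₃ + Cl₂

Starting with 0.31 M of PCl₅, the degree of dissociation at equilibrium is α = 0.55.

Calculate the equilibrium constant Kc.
K_c = 0.2084

x = α·[A]₀ = 0.55 × 0.31 = 0.1705 M dissociated.
At eq: [PCl₅] = 0.31 − 0.1705 = 0.1395 M; [PCl₃] = [Cl₂] = x = 0.1705 M.
Kc = [PCl₃][Cl₂]/[PCl₅] = (0.1705)²/0.1395 = 0.2084.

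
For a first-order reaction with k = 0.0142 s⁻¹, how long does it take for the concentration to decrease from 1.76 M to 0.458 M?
94.80 s

From ln[A] = ln[A]₀ - k·t: t = ln([A]₀/[A])/k = ln(1.76/0.458)/0.0142 = ln(3.8428)/0.0142 = 1.3462/0.0142 = 94.80 s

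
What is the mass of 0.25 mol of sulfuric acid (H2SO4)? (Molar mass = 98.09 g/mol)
Mass = 0.25 mol × 98.09 g/mol = 24.52 g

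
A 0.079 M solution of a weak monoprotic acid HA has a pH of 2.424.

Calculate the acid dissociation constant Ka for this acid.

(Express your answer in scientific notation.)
K_a = 1.89e-04

[H⁺] = 10^(−pH) = 10^(−2.424) = 3.767e-03 M. For HA ⇌ H⁺ + A⁻, Ka = x²/(C − x) = (3.767e-03)²/(0.079 − 3.767e-03) = 1.89e-04.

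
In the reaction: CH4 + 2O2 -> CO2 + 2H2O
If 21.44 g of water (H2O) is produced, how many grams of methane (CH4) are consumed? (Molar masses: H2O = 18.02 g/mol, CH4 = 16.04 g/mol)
Moles of H2O = 21.44 g ÷ 18.02 g/mol = 1.18979 mol
Mole ratio: 1 mol CH4 / 2 mol H2O
Moles of CH4 = 1.18979 × (1/2) = 0.594895 mol
Mass of CH4 = 0.594895 mol × 16.04 g/mol = 9.542 g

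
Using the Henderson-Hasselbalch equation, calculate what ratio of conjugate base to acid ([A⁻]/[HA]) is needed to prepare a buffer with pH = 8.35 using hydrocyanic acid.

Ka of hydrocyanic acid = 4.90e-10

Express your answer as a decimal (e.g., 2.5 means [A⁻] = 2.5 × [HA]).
[A⁻]/[HA] = 0.110

pKa = −log(4.90e-10) = 9.3098. pH = pKa + log([A⁻]/[HA]). 8.35 = 9.3098 + log(ratio). log(ratio) = 8.35 − 9.3098 = -0.9598. ratio = 10^(-0.9598) = 0.110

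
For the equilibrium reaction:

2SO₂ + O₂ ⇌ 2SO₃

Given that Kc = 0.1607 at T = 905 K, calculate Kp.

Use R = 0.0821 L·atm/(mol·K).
K_p = 0.0022

Δn = (moles gaseous products) − (moles gaseous reactants) = -1
T = 905 K; RT = 0.0821 × 905 = 74.3005
Kp = Kc·(RT)^Δn = 0.1607 × (74.3005)^-1 = 0.1607 × 0.0134589 = 0.0022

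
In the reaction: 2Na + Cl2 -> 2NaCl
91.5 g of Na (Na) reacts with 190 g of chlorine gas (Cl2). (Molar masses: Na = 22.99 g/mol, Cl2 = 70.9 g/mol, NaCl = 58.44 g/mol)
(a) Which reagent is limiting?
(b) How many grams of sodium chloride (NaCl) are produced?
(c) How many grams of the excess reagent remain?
(a) Na, (b) 232.6 g, (c) 48.91 g

Moles of Na = 91.5 g ÷ 22.99 g/mol = 3.97999 mol
Moles of Cl2 = 190 g ÷ 70.9 g/mol = 2.67983 mol
Moles ÷ coefficient: Na: 3.97999/2 = 1.99, Cl2: 2.67983/1 = 2.68
(a) Na has the smaller value, so Na is the limiting reagent.
(b) Moles of NaCl = 3.97999 mol Na × (2/2) = 3.97999 mol; mass = 3.97999 mol × 58.44 g/mol = 232.6 g
(c) Cl2 consumed = 3.97999 × (1/2) = 1.99 mol; remaining = 2.67983 − 1.99 = 0.689835 mol; mass = 0.689835 mol × 70.9 g/mol = 48.91 g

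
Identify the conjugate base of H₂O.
Conjugate base: OH⁻

Conjugate acid-base pairs differ by one H⁺. Ka × Kb = Kw for a conjugate pair.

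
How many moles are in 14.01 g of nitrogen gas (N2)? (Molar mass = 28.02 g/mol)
Moles = 14.01 g ÷ 28.02 g/mol = 0.5 mol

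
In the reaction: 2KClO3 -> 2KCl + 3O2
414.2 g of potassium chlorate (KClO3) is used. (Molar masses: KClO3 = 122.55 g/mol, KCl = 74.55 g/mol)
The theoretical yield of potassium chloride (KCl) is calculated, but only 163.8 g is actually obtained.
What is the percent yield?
Moles of KClO3 = 414.2 g ÷ 122.55 g/mol = 3.37984 mol
Mole ratio: 2 mol KCl / 2 mol KClO3
Moles of KCl = 3.37984 × (2/2) = 3.37984 mol
Theoretical yield = 3.37984 mol × 74.55 g/mol = 251.97 g
Actual yield = 163.8 g
Percent yield = (163.8 / 251.97) × 100% = 65.0%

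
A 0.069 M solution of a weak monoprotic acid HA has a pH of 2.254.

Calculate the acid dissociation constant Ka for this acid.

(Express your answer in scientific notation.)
K_a = 4.89e-04

[H⁺] = 10^(−pH) = 10^(−2.254) = 5.572e-03 M. For HA ⇌ H⁺ + A⁻, Ka = x²/(C − x) = (5.572e-03)²/(0.069 − 5.572e-03) = 4.89e-04.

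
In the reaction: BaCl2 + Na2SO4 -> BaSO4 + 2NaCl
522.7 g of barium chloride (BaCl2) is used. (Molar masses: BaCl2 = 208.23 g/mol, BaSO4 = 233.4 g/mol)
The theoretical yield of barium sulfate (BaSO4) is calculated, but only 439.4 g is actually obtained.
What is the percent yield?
Moles of BaCl2 = 522.7 g ÷ 208.23 g/mol = 2.51021 mol
Mole ratio: 1 mol BaSO4 / 1 mol BaCl2
Moles of BaSO4 = 2.51021 × (1/1) = 2.51021 mol
Theoretical yield = 2.51021 mol × 233.4 g/mol = 585.88 g
Actual yield = 439.4 g
Percent yield = (439.4 / 585.88) × 100% = 75.0%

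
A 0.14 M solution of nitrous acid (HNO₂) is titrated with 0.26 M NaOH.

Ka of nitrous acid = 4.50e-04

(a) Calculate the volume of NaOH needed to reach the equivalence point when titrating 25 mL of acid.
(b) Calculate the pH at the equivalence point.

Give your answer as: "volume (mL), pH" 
V = 13.5 mL, pH = 8.15

(a) At equivalence: moles acid = moles base.
moles acid = 0.14 × 0.025 = 0.0035 mol; V_NaOH = 0.0035/0.26 = 0.01346 L = 13.5 mL.
(b) At equivalence, all acid → conjugate base A⁻ at [A⁻] = 0.0035/0.03846 = 0.091 M.
Kb = Kw/Ka = 1.0e-14/4.50e-04 = 2.222e-11; [OH⁻] = √(Kb·[A⁻]) = 1.422e-06; pOH = 5.85; pH = 14 − pOH = 8.15.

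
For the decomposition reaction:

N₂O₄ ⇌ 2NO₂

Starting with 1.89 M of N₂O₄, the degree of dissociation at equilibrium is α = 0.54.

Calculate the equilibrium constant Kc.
K_c = 4.7924

x = α·[A]₀ = 0.54 × 1.89 = 1.021 M dissociated.
At eq: [N₂O₄] = 1.89 − 1.021 = 0.8694 M; [NO₂] = 2x = 2.041 M.
Kc = [NO₂]²/[N₂O₄] = (2.041)²/0.8694 = 4.792.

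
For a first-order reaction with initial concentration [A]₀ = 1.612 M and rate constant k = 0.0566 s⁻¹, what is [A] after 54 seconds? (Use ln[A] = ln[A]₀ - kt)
0.0759 M

ln[A] = ln[A]₀ - k·t = ln(1.612) - (0.0566)·(54) = 0.4775 - 3.0564 = -2.5789
[A] = e^(-2.5789) = 0.0759 M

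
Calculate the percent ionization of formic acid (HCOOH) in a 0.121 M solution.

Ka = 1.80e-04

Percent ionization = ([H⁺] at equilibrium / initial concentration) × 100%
Percent ionization = 3.78%

Let x = [H⁺]. Ka = x²/(C - x) ⇒ x² + (1.80e-04)x - (1.80e-04)(0.121) = 0. x = 4.5778e-03. Percent = (4.5778e-03/0.121) × 100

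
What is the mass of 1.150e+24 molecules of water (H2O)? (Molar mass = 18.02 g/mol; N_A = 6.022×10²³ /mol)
Moles = 1.150e+24 ÷ 6.022×10²³ = 1.90966 mol
Mass = 1.90966 mol × 18.02 g/mol = 34.41 g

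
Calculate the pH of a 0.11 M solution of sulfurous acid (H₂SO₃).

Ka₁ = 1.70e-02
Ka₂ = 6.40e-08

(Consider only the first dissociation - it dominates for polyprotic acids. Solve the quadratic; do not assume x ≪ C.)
pH = 1.45

x² + Ka₁·x − Ka₁·C = 0 with Ka₁ = 1.70e-02, C = 0.11.
x = (−Ka₁ + √(Ka₁² + 4·Ka₁·C))/2 = 3.5571e-02 M, so pH = 1.45.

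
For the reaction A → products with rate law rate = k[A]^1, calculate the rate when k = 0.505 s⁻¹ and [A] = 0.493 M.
0.249 M/s

rate = k·[A]^1 = 0.505·(0.493)^1 = 0.505·0.493 = 0.249 M/s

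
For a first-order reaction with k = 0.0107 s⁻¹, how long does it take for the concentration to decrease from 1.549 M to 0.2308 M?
177.93 s

From ln[A] = ln[A]₀ - k·t: t = ln([A]₀/[A])/k = ln(1.549/0.2308)/0.0107 = ln(6.7114)/0.0107 = 1.9038/0.0107 = 177.93 s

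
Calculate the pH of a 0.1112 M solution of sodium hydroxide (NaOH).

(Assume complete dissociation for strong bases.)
pH = 13.05

[OH⁻] = 0.1112 M for strong base. pOH = -log[OH⁻] = 0.95, pH = 14 - pOH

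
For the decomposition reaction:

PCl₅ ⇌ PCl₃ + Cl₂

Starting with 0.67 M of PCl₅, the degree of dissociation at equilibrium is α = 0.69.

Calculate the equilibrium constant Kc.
K_c = 1.0290

x = α·[A]₀ = 0.69 × 0.67 = 0.4623 M dissociated.
At eq: [PCl₅] = 0.67 − 0.4623 = 0.2077 M; [PCl₃] = [Cl₂] = x = 0.4623 M.
Kc = [PCl₃][Cl₂]/[PCl₅] = (0.4623)²/0.2077 = 1.029.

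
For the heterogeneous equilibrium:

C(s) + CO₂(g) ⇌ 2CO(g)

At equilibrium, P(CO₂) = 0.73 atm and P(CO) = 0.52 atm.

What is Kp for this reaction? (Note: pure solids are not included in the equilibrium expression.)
K_p = 0.370

Solid C is excluded.
Kp = P(CO)²/P(CO₂) = (0.52)²/0.73 = 0.2704/0.73 = 0.370.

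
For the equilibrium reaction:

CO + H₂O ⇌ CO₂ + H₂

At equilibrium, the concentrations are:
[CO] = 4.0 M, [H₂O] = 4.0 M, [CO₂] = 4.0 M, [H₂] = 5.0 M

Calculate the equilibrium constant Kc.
K_c = 1.2500

Kc = ([CO₂] × [H₂]) / ([CO] × [H₂O])
   = ((4.0)·(5.0)) / ((4.0)·(4.0))
   = 20 / 16 = 1.2500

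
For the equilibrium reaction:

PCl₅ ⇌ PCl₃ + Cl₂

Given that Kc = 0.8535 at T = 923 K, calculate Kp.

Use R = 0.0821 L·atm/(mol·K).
K_p = 64.6768

Δn = (moles gaseous products) − (moles gaseous reactants) = 1
T = 923 K; RT = 0.0821 × 923 = 75.7783
Kp = Kc·(RT)^Δn = 0.8535 × (75.7783)^1 = 0.8535 × 75.7783 = 64.6768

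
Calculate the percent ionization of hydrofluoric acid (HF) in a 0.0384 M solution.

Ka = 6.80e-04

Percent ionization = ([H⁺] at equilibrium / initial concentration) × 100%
Percent ionization = 12.5%

Let x = [H⁺]. Ka = x²/(C - x) ⇒ x² + (6.80e-04)x - (6.80e-04)(0.0384) = 0. x = 4.7813e-03. Percent = (4.7813e-03/0.0384) × 100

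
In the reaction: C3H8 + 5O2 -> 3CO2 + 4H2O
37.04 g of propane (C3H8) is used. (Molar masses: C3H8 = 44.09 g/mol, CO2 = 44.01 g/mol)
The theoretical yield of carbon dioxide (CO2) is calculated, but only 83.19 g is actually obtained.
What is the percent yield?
Moles of C3H8 = 37.04 g ÷ 44.09 g/mol = 0.8401 mol
Mole ratio: 3 mol CO2 / 1 mol C3H8
Moles of CO2 = 0.8401 × (3/1) = 2.5203 mol
Theoretical yield = 2.5203 mol × 44.01 g/mol = 110.92 g
Actual yield = 83.19 g
Percent yield = (83.19 / 110.92) × 100% = 75.0%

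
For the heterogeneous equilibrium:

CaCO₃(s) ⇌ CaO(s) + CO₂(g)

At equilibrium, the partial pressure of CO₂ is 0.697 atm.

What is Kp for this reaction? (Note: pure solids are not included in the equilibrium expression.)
K_p = 0.697

Solids (CaCO₃, CaO) have activity 1 and are excluded.
Kp = P(CO₂) = 0.697.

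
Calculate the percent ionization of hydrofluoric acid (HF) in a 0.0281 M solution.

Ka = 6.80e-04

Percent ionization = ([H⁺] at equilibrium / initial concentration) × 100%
Percent ionization = 14.4%

Let x = [H⁺]. Ka = x²/(C - x) ⇒ x² + (6.80e-04)x - (6.80e-04)(0.0281) = 0. x = 4.0445e-03. Percent = (4.0445e-03/0.0281) × 100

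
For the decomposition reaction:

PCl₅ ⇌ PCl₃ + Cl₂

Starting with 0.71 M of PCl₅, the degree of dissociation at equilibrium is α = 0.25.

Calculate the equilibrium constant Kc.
K_c = 0.0592

x = α·[A]₀ = 0.25 × 0.71 = 0.1775 M dissociated.
At eq: [PCl₅] = 0.71 − 0.1775 = 0.5325 M; [PCl₃] = [Cl₂] = x = 0.1775 M.
Kc = [PCl₃][Cl₂]/[PCl₅] = (0.1775)²/0.5325 = 0.05917.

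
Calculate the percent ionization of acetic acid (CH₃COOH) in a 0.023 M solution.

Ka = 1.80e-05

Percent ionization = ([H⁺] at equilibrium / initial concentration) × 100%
Percent ionization = 2.76%

Let x = [H⁺]. Ka = x²/(C - x) ⇒ x² + (1.80e-05)x - (1.80e-05)(0.023) = 0. x = 6.3449e-04. Percent = (6.3449e-04/0.023) × 100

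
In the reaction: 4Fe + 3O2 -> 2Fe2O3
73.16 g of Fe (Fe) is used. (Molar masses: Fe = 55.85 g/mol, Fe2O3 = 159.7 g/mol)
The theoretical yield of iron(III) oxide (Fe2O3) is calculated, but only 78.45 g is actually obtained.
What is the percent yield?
Moles of Fe = 73.16 g ÷ 55.85 g/mol = 1.30994 mol
Mole ratio: 2 mol Fe2O3 / 4 mol Fe
Moles of Fe2O3 = 1.30994 × (2/4) = 0.654969 mol
Theoretical yield = 0.654969 mol × 159.7 g/mol = 104.6 g
Actual yield = 78.45 g
Percent yield = (78.45 / 104.6) × 100% = 75.0%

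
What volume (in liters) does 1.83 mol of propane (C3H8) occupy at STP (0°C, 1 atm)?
At STP, 1 mol of gas occupies 22.4 L
Volume = 1.83 mol × 22.4 L/mol = 40.99 L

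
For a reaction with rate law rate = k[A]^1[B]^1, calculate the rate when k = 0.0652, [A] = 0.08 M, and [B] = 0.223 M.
0.001163 M/s

rate = k·[A]^1·[B]^1 = 0.0652·(0.08)^1·(0.223)^1 = 0.0652·0.08·0.223 = 0.001163 M/s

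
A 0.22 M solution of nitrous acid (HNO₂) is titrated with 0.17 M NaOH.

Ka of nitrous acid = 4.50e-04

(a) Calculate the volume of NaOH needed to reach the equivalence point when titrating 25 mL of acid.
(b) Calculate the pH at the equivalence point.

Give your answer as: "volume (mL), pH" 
V = 32.4 mL, pH = 8.16

(a) At equivalence: moles acid = moles base.
moles acid = 0.22 × 0.025 = 0.0055 mol; V_NaOH = 0.0055/0.17 = 0.03235 L = 32.4 mL.
(b) At equivalence, all acid → conjugate base A⁻ at [A⁻] = 0.0055/0.05735 = 0.0959 M.
Kb = Kw/Ka = 1.0e-14/4.50e-04 = 2.222e-11; [OH⁻] = √(Kb·[A⁻]) = 1.460e-06; pOH = 5.84; pH = 14 − pOH = 8.16.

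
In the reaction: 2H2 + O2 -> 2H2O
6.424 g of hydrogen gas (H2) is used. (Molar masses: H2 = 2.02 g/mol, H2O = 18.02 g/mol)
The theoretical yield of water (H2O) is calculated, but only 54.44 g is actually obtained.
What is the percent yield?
Moles of H2 = 6.424 g ÷ 2.02 g/mol = 3.1802 mol
Mole ratio: 2 mol H2O / 2 mol H2
Moles of H2O = 3.1802 × (2/2) = 3.1802 mol
Theoretical yield = 3.1802 mol × 18.02 g/mol = 57.307 g
Actual yield = 54.44 g
Percent yield = (54.44 / 57.307) × 100% = 95.0%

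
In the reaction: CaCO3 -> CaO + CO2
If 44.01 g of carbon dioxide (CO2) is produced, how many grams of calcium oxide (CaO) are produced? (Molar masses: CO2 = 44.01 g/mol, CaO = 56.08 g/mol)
Moles of CO2 = 44.01 g ÷ 44.01 g/mol = 1 mol
Mole ratio: 1 mol CaO / 1 mol CO2
Moles of CaO = 1 × (1/1) = 1 mol
Mass of CaO = 1 mol × 56.08 g/mol = 56.08 g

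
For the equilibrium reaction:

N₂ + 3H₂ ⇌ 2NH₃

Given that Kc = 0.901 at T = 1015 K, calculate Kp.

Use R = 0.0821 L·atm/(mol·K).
K_p = 1.30e-04

Δn = (moles gaseous products) − (moles gaseous reactants) = -2
T = 1015 K; RT = 0.0821 × 1015 = 83.3315
Kp = Kc·(RT)^Δn = 0.901 × (83.3315)^-2 = 0.901 × 0.000144006 = 1.30e-04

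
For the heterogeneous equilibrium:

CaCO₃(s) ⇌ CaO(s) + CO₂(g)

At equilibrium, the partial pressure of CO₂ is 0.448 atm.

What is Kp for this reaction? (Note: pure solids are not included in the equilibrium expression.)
K_p = 0.448

Solids (CaCO₃, CaO) have activity 1 and are excluded.
Kp = P(CO₂) = 0.448.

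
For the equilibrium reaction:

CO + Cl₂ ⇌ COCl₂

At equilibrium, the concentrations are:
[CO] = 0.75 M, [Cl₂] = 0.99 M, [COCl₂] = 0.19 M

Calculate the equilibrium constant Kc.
K_c = 0.2559

Kc = ([COCl₂]) / ([CO] × [Cl₂])
   = ((0.19)) / ((0.75)·(0.99))
   = 0.19 / 0.7425 = 0.2559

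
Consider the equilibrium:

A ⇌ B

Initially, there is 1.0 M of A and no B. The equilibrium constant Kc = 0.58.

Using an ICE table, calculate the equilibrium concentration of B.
[B] = 0.367 M

ICE: [A] = 1.0 − x, [B] = x.
Kc = x/(1.0 − x) = 0.58 ⇒ x = 0.58·1.0/(1 + 0.58) = 0.58/1.58 = 0.3671.
[B] = x = 0.367 M.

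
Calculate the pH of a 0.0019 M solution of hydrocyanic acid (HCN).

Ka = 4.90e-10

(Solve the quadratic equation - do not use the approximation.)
pH = 6.02

x² + Ka×x - Ka×C = 0. Using quadratic formula: [H⁺] = 9.6464e-07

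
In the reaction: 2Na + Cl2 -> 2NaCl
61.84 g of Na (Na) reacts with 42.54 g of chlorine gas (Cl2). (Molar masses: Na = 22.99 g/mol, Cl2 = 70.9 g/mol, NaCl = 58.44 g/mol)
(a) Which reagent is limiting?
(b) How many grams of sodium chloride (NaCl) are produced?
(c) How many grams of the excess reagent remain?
(a) Cl2, (b) 70.13 g, (c) 34.25 g

Moles of Na = 61.84 g ÷ 22.99 g/mol = 2.68987 mol
Moles of Cl2 = 42.54 g ÷ 70.9 g/mol = 0.6 mol
Moles ÷ coefficient: Na: 2.68987/2 = 1.345, Cl2: 0.6/1 = 0.6
(a) Cl2 has the smaller value, so Cl2 is the limiting reagent.
(b) Moles of NaCl = 0.6 mol Cl2 × (2/1) = 1.2 mol; mass = 1.2 mol × 58.44 g/mol = 70.13 g
(c) Na consumed = 0.6 × (2/1) = 1.2 mol; remaining = 2.68987 − 1.2 = 1.48987 mol; mass = 1.48987 mol × 22.99 g/mol = 34.25 g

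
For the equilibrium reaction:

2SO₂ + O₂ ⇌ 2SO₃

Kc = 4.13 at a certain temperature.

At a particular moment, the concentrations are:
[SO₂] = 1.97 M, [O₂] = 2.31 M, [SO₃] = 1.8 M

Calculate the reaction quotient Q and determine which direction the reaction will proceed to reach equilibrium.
Q = 0.361, Q < K, reaction proceeds forward (toward products)

Q = ([SO₃]^2) / ([SO₂]^2 × [O₂])
  = ((1.8)^2) / ((1.97)^2·(2.31)) = 3.24/8.9649 = 0.3614
Since Q = 0.3614 < Kc = 4.13, the reaction proceeds forward (toward products) to reach equilibrium.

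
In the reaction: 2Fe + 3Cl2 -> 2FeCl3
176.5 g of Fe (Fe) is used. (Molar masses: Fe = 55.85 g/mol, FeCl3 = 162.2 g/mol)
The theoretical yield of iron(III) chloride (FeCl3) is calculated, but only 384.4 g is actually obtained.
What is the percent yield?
Moles of Fe = 176.5 g ÷ 55.85 g/mol = 3.16025 mol
Mole ratio: 2 mol FeCl3 / 2 mol Fe
Moles of FeCl3 = 3.16025 × (2/2) = 3.16025 mol
Theoretical yield = 3.16025 mol × 162.2 g/mol = 512.59 g
Actual yield = 384.4 g
Percent yield = (384.4 / 512.59) × 100% = 75.0%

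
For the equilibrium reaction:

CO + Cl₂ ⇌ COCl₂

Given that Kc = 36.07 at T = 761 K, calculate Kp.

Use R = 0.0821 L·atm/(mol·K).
K_p = 0.5773

Δn = (moles gaseous products) − (moles gaseous reactants) = -1
T = 761 K; RT = 0.0821 × 761 = 62.4781
Kp = Kc·(RT)^Δn = 36.07 × (62.4781)^-1 = 36.07 × 0.0160056 = 0.5773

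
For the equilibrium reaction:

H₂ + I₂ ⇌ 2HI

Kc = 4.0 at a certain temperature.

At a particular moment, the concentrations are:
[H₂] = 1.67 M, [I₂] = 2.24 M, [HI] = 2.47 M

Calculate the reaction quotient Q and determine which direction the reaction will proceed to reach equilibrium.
Q = 1.631, Q < K, reaction proceeds forward (toward products)

Q = ([HI]^2) / ([H₂] × [I₂])
  = ((2.47)^2) / ((1.67)·(2.24)) = 6.1009/3.7408 = 1.631
Since Q = 1.631 < Kc = 4.0, the reaction proceeds forward (toward products) to reach equilibrium.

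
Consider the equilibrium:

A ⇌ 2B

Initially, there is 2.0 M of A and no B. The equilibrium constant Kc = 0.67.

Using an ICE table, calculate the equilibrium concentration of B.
[B] = 1.002 M

ICE: [A] = 2.0 − x, [B] = 2x.
Kc = (2x)²/(2.0 − x) = 0.67 ⇒ 4x² + 0.67x − 1.34 = 0.
x = (−0.67 + √(0.67² + 4·4·1.34))/(2·4) = (−0.67 + √21.889)/8 = 0.50107.
[B] = 2x = 1.002 M.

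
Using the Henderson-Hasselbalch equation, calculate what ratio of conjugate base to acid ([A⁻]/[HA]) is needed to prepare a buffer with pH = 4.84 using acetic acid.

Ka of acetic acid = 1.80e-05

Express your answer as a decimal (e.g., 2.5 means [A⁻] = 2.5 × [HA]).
[A⁻]/[HA] = 1.245

pKa = −log(1.80e-05) = 4.7447. pH = pKa + log([A⁻]/[HA]). 4.84 = 4.7447 + log(ratio). log(ratio) = 4.84 − 4.7447 = 0.0953. ratio = 10^(0.0953) = 1.245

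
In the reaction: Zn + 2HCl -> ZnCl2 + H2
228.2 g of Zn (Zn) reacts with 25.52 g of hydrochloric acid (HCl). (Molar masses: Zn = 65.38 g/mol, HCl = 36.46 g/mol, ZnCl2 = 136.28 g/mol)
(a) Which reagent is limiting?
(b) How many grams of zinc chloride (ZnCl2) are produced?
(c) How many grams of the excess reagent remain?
(a) HCl, (b) 47.69 g, (c) 205.3 g

Moles of Zn = 228.2 g ÷ 65.38 g/mol = 3.49036 mol
Moles of HCl = 25.52 g ÷ 36.46 g/mol = 0.699945 mol
Moles ÷ coefficient: Zn: 3.49036/1 = 3.49, HCl: 0.699945/2 = 0.35
(a) HCl has the smaller value, so HCl is the limiting reagent.
(b) Moles of ZnCl2 = 0.699945 mol HCl × (1/2) = 0.349973 mol; mass = 0.349973 mol × 136.28 g/mol = 47.69 g
(c) Zn consumed = 0.699945 × (1/2) = 0.349973 mol; remaining = 3.49036 − 0.349973 = 3.14039 mol; mass = 3.14039 mol × 65.38 g/mol = 205.3 g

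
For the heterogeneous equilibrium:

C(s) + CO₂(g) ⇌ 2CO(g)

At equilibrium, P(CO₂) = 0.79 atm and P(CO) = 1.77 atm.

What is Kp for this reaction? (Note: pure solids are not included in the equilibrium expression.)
K_p = 3.966

Solid C is excluded.
Kp = P(CO)²/P(CO₂) = (1.77)²/0.79 = 3.133/0.79 = 3.966.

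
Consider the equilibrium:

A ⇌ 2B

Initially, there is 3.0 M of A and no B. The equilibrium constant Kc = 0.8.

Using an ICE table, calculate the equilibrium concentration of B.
[B] = 1.362 M

ICE: [A] = 3.0 − x, [B] = 2x.
Kc = (2x)²/(3.0 − x) = 0.8 ⇒ 4x² + 0.8x − 2.4 = 0.
x = (−0.8 + √(0.8² + 4·4·2.4))/(2·4) = (−0.8 + √39.04)/8 = 0.68102.
[B] = 2x = 1.362 M.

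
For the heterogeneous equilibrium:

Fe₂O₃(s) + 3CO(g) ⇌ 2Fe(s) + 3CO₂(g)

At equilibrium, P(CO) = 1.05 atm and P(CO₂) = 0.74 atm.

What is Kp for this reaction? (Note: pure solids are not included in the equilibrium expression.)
K_p = 0.350

Solids (Fe₂O₃, Fe) are excluded.
Kp = P(CO₂)³/P(CO)³ = (0.74)³/(1.05)³ = 0.4052/1.158 = 0.350.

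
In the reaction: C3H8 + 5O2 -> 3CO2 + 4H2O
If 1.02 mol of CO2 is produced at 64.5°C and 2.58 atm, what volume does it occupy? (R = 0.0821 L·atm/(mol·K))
T = 64.5°C + 273.15 = 337.65 K
V = nRT/P = (1.02 × 0.0821 × 337.65) / 2.58
V = 10.96 L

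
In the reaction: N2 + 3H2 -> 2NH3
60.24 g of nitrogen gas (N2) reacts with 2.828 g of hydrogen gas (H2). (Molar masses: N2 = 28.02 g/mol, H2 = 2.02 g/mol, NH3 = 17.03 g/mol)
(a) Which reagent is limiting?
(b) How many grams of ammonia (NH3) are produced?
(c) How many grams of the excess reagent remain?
(a) H2, (b) 15.89 g, (c) 47.16 g

Moles of N2 = 60.24 g ÷ 28.02 g/mol = 2.14989 mol
Moles of H2 = 2.828 g ÷ 2.02 g/mol = 1.4 mol
Moles ÷ coefficient: N2: 2.14989/1 = 2.15, H2: 1.4/3 = 0.4667
(a) H2 has the smaller value, so H2 is the limiting reagent.
(b) Moles of NH3 = 1.4 mol H2 × (2/3) = 0.933333 mol; mass = 0.933333 mol × 17.03 g/mol = 15.89 g
(c) N2 consumed = 1.4 × (1/3) = 0.466667 mol; remaining = 2.14989 − 0.466667 = 1.68323 mol; mass = 1.68323 mol × 28.02 g/mol = 47.16 g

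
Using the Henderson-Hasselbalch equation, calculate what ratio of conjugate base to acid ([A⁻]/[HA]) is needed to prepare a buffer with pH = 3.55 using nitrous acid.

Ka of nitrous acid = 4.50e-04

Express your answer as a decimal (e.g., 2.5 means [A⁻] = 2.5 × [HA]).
[A⁻]/[HA] = 1.597

pKa = −log(4.50e-04) = 3.3468. pH = pKa + log([A⁻]/[HA]). 3.55 = 3.3468 + log(ratio). log(ratio) = 3.55 − 3.3468 = 0.2032. ratio = 10^(0.2032) = 1.597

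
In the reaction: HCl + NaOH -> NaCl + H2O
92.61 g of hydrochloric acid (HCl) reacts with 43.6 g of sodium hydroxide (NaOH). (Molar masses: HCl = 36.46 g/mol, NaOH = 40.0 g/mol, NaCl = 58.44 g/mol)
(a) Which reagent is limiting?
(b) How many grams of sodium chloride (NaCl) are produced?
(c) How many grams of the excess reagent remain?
(a) NaOH, (b) 63.7 g, (c) 52.87 g

Moles of HCl = 92.61 g ÷ 36.46 g/mol = 2.54004 mol
Moles of NaOH = 43.6 g ÷ 40.0 g/mol = 1.09 mol
Moles ÷ coefficient: HCl: 2.54004/1 = 2.54, NaOH: 1.09/1 = 1.09
(a) NaOH has the smaller value, so NaOH is the limiting reagent.
(b) Moles of NaCl = 1.09 mol NaOH × (1/1) = 1.09 mol; mass = 1.09 mol × 58.44 g/mol = 63.7 g
(c) HCl consumed = 1.09 × (1/1) = 1.09 mol; remaining = 2.54004 − 1.09 = 1.45004 mol; mass = 1.45004 mol × 36.46 g/mol = 52.87 g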